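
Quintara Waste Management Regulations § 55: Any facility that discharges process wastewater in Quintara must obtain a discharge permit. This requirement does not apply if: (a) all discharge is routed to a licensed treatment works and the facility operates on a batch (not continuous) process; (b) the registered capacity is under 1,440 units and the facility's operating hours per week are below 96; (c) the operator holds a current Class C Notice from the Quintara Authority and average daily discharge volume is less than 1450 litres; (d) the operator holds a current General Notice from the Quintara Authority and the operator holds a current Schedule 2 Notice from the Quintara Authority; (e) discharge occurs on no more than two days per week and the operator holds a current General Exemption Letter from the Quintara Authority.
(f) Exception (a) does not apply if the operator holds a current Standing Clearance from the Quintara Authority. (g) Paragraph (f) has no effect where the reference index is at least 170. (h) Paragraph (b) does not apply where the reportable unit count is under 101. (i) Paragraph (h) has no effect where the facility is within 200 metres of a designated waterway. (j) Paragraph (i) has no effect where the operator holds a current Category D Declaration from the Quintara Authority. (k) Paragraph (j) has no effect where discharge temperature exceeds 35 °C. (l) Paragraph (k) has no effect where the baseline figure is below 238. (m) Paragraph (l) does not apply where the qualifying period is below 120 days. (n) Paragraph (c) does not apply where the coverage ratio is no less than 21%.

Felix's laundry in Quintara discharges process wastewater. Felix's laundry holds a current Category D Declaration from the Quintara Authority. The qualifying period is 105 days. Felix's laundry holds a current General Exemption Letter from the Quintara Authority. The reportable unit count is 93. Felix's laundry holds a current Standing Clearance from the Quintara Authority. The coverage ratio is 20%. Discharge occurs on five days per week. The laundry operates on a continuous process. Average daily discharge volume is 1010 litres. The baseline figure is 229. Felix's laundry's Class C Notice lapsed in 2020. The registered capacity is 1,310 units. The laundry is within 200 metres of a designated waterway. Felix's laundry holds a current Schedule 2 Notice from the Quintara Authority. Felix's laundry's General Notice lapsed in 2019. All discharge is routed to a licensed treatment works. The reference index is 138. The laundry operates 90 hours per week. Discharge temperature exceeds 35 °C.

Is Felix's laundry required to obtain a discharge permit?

No — exception (b) applies; Felix's laundry is not required to obtain a discharge permit.

Exception (a) fails — the facility operates on a continuous process.
Exception (b): the registered capacity is 1,310 units, under the 1,440 units limit; the facility's operating hours per week are 90, below the 96 limit — every condition holds. As to paragraphs (h)–(m): (h) is triggered (the reportable unit count is 93, under the 101 limit), but is itself disapplied by (i): (i) operates against (h): the laundry is within 200 m of a designated waterway. (j) applies (a current Category D Declaration is held), but yields to (k): (k) operates against (j): discharge temperature exceeds 35 °C. (l) operates (the baseline figure is 229, below the 238 limit), but is displaced by (m): (m) is engaged — the qualifying period is 105 days, below the 120 days limit. Exception (b) stands.
Exception (c) fails — there is no Class C Notice in force.
Exception (d) does not apply: the General Notice is not current.
Exception (e) requires that discharge occurs on no more than two days per week; but discharge occurs on five days per week, so (e) is unavailable.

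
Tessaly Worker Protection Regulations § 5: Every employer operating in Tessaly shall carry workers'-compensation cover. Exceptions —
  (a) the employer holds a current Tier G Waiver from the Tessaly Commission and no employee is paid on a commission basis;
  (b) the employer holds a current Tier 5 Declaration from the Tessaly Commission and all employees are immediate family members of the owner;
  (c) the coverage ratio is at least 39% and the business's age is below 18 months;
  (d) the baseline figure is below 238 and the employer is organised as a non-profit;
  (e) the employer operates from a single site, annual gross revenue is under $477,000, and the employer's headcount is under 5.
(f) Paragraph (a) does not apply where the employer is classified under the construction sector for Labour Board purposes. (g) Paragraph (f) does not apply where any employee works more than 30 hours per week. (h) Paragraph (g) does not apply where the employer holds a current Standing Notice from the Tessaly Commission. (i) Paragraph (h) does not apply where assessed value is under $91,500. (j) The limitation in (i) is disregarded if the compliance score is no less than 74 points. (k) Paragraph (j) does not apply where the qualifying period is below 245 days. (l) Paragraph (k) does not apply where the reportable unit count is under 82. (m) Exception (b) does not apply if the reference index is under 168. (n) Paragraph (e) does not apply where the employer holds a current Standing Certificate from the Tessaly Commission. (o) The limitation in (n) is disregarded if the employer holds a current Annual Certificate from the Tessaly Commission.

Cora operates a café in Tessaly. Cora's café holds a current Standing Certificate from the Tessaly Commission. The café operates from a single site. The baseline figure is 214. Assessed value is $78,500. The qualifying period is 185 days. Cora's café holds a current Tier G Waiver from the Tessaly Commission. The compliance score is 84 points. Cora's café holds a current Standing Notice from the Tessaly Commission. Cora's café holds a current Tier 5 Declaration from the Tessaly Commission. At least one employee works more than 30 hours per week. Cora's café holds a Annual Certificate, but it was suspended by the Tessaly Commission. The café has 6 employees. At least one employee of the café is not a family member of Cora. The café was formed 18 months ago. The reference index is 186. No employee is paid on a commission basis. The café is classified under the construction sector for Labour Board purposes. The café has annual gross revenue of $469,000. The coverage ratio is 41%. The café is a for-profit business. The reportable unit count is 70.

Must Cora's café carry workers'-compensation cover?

Yes — Cora's café must carry workers'-compensation cover.

Exception (a)'s conditions are all satisfied: a current Tier G Waiver is held; no employee is paid on commission. But applying paragraphs (f)–(l): (f) operates against (a): the café is classified under the construction sector. (g) applies (at least one employee exceeds 30 hours/week), but is overridden by (h): (h) operates against (g): a current Standing Notice is held. (i) would limit (h) — assessed value is $78,500, under the $91,500 limit — but (j) sets (i) aside: (j) is engaged — the compliance score is 84 points, meeting the 74 points threshold. (k) would limit (j) — the qualifying period is 185 days, below the 245 days limit — but (l) sets (k) aside: (l) operates against (k): the reportable unit count is 70, under the 82 limit. So (a) is unavailable.
Exception (b) does not apply: at least one employee is not a family member.
Exception (c) fails — the business's age is 18 months, not below 18 months.
Exception (d) fails — the employer is for-profit.
Exception (e) fails — the employer's headcount is 6, not under 5.
Every exception is unavailable, so the rule governs.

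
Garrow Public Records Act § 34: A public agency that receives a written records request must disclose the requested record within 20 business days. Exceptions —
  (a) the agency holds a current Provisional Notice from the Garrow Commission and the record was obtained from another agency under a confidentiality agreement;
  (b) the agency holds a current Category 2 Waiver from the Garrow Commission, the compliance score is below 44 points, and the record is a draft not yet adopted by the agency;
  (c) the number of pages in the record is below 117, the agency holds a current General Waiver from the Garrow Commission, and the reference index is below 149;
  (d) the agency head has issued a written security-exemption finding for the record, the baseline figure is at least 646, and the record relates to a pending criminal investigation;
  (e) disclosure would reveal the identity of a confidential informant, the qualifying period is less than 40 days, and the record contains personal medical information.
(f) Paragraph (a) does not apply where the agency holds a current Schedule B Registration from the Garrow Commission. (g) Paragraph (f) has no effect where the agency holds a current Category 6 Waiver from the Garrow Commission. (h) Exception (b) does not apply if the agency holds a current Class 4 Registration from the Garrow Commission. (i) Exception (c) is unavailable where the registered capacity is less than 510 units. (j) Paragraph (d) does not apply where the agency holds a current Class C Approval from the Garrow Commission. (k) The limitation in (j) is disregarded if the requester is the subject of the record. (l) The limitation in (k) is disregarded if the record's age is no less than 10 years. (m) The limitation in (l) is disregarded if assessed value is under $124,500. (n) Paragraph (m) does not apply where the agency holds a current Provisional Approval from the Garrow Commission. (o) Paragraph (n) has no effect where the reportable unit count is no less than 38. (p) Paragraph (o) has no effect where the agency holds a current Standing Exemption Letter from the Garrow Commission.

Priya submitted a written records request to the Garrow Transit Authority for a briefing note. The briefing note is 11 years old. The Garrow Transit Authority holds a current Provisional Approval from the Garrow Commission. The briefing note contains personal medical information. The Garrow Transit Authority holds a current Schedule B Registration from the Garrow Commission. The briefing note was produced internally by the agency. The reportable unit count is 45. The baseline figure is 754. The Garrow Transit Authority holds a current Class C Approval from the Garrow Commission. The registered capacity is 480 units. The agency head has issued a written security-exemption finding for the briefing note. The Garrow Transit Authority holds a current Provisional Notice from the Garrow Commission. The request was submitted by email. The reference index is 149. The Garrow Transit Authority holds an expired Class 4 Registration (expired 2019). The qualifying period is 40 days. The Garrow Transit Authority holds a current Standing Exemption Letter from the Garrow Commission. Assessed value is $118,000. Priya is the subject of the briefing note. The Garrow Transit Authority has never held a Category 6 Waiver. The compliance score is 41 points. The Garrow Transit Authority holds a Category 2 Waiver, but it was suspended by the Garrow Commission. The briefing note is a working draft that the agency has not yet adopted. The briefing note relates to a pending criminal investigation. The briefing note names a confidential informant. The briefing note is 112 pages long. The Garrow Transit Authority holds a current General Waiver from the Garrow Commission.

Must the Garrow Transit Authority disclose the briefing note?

Exception (a) requires that the record was obtained from another agency under a confidentiality agreement; but the briefing note was produced internally, so (a) is unavailable.
Exception (b) does not apply: there is no Category 2 Waiver in force.
Exception (c) does not apply: the reference index is 149, not below 149.
Exception (d) is satisfied on its face — a written security-exemption finding has been issued; the baseline figure is 754, meeting the 646 threshold; the briefing note relates to a pending investigation. Turning to paragraphs (j)–(p): (j) is engaged — a current Class C Approval is held. (k) applies (Priya is the subject of the briefing note), but is displaced by (l): (l) is engaged — the record's age is 11 years, meeting the 10 years threshold. (m) operates (assessed value is $118,000, under the $124,500 limit), but is displaced by (n): (n) applies — a current Provisional Approval is held. (o) would limit (n) — the reportable unit count is 45, meeting the 38 threshold — but (p) sets (o) aside: (p) operates against (o): a current Standing Exemption Letter is held. Exception (d) does not apply.
Exception (e) requires that the qualifying period is less than 40 days; but the qualifying period is 40 days, not less than 40 days, so (e) is unavailable.
Every exception is unavailable, so the rule governs.

Yes — the Garrow Transit Authority must disclose the briefing note.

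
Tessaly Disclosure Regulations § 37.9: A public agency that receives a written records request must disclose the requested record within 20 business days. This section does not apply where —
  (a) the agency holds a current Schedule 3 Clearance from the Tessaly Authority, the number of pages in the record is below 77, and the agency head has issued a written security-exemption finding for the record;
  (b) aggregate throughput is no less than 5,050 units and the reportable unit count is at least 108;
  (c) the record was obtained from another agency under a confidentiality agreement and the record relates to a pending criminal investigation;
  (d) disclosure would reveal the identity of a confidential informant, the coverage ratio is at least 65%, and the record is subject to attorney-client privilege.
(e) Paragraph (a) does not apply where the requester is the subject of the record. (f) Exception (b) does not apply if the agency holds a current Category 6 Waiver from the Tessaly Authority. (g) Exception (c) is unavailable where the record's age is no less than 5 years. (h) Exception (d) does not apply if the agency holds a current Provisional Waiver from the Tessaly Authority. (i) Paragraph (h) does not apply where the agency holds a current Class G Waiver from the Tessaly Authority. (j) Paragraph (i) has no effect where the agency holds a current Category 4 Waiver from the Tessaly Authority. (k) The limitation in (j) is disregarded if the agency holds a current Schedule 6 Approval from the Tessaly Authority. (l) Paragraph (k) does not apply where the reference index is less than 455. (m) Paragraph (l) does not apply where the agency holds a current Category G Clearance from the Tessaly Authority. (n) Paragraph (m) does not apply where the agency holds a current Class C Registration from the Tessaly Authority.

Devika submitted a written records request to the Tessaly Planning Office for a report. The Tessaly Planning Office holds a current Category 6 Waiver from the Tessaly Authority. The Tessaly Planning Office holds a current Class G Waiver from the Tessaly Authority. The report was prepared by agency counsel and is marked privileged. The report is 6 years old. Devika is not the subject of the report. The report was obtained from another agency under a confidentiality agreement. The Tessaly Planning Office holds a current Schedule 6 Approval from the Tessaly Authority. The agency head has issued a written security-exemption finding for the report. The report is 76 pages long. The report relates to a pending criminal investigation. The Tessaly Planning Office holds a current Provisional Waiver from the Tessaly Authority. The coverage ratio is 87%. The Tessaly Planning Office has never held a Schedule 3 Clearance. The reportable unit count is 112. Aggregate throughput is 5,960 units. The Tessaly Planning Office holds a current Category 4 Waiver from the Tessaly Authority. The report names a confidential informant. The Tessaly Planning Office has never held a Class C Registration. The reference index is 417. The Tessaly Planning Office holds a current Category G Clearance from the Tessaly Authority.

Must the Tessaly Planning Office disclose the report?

Exception (a) fails — there is no Schedule 3 Clearance in force.
Exception (b) is satisfied on its face — aggregate throughput is 5,960 units, meeting the 5,050 units threshold; the reportable unit count is 112, meeting the 108 threshold. However, paragraph (f) must be considered: (f) is triggered — a current Category 6 Waiver is held. Exception (b) does not apply.
Exception (c)'s conditions are all satisfied: the report was obtained under a confidentiality agreement; the report relates to a pending investigation. However, paragraph (g) must be considered: (g) applies — the record's age is 6 years, meeting the 5 years threshold. Exception (c) does not apply.
All of (d)'s requirements are met (the report names a confidential informant; the coverage ratio is 87%, meeting the 65% threshold; the report is privileged). Considering the limiting provisions: (h) would limit (d) — a current Provisional Waiver is held — but (i) sets (h) aside: (i) is triggered — a current Class G Waiver is held. (j) applies (a current Category 4 Waiver is held), but is itself disapplied by (k): (k) is triggered — a current Schedule 6 Approval is held. (l) would limit (k) — the reference index is 417, less than the 455 limit — but (m) sets (l) aside: (m) operates against (l): a current Category G Clearance is held. (n), which would lift (m), is inapplicable — no current Class C Registration is held. (d) remains available.

No — exception (d) applies; the Tessaly Planning Office is not required to disclose the report.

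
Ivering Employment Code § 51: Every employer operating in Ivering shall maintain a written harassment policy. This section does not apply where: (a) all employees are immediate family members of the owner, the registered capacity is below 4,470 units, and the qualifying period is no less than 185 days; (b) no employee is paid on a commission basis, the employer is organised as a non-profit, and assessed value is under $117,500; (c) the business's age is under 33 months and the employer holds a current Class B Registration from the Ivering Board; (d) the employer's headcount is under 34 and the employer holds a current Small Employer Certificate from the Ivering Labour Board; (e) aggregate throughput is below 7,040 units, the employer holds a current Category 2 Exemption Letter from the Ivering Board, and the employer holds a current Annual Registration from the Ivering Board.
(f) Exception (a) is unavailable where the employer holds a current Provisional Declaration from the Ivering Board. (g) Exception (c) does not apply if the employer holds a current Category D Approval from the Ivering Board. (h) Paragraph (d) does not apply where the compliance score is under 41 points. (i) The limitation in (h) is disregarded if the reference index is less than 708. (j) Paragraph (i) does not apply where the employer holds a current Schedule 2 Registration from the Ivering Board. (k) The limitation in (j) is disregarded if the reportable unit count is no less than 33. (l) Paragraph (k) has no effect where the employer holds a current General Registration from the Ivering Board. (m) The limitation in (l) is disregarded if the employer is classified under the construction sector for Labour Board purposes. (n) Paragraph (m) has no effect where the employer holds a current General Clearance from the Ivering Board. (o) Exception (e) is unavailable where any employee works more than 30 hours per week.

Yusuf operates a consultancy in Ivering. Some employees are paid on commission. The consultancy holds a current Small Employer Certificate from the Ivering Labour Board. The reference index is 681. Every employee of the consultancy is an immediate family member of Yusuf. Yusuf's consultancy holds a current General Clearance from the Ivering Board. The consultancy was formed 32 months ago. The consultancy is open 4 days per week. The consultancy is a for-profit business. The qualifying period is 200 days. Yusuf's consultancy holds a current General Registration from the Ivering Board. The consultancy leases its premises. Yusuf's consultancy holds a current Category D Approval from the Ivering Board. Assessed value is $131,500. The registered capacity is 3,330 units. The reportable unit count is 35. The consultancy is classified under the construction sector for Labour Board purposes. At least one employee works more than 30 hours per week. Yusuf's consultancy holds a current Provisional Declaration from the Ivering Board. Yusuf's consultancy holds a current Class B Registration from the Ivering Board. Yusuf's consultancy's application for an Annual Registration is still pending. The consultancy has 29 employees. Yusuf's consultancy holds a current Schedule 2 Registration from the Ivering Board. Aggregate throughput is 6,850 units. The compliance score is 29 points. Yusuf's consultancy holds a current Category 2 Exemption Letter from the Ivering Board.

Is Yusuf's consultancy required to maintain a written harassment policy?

Yes — Yusuf's consultancy must maintain a written harassment policy.

Exception (a): every employee is an immediate family member; the registered capacity is 3,330 units, below the 4,470 units limit; the qualifying period is 200 days, meeting the 185 days threshold — every condition holds. But applying paragraph (f): (f) is engaged — a current Provisional Declaration is held. So (a) is unavailable.
Exception (b) does not apply: some employees are paid on commission.
All of (c)'s requirements are met (the business's age is 32 months, under the 33 months limit; a current Class B Registration is held). Turning to paragraph (g): (g) operates against (c): a current Category D Approval is held. (c) is therefore removed.
Exception (d): the employer's headcount is 29, under the 34 limit; a current Small Employer Certificate is held — every condition holds. Turning to paragraphs (h)–(n): (h) operates against (d): the compliance score is 29 points, under the 41 points limit. (i) is engaged (the reference index is 681, less than the 708 limit), but is overridden by (j): (j) operates against (i): a current Schedule 2 Registration is held. (k) applies (the reportable unit count is 35, meeting the 33 threshold), but yields to (l): (l) operates — a current General Registration is held. (m) operates (the consultancy is classified under the construction sector), but yields to (n): (n) operates against (m): a current General Clearance is held. So (d) is unavailable.
Exception (e) requires that the employer holds a current Annual Registration from the Ivering Board; but the Annual Registration is not current, so (e) is unavailable.
No exception displaces § 51.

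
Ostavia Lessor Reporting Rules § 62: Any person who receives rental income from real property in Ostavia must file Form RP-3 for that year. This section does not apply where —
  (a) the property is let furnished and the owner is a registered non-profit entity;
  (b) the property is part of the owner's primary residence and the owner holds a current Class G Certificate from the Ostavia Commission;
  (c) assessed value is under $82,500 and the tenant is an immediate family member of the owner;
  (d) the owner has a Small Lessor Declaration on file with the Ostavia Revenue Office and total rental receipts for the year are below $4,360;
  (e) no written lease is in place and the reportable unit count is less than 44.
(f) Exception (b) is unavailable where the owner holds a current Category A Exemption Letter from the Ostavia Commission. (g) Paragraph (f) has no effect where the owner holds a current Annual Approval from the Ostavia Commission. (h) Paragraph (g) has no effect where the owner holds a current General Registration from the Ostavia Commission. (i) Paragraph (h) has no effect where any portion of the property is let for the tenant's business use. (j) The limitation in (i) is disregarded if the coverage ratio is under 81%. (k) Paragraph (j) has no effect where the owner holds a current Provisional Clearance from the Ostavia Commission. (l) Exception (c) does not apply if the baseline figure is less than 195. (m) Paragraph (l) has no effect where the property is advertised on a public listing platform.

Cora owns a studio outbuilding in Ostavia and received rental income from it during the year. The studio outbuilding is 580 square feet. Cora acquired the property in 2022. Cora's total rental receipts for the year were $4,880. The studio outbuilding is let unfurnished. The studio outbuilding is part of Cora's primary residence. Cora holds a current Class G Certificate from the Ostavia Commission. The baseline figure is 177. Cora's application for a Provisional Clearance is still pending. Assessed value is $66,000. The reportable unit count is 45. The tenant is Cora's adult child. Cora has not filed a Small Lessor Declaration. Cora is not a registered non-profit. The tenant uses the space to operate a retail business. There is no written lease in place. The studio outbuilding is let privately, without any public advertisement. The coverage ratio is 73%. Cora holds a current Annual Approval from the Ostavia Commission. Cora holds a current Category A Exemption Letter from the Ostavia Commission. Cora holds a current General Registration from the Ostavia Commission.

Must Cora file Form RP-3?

Yes — Cora must file Form RP-3.

Exception (a) requires that the property is let furnished; but the property is let unfurnished, so (a) is unavailable.
Exception (b): the studio outbuilding is part of the primary residence; a current Class G Certificate is held — every condition holds. Turning to paragraphs (f)–(k): (f) operates — a current Category A Exemption Letter is held. (g) would limit (f) — a current Annual Approval is held — but (h) sets (g) aside: (h) operates against (g): a current General Registration is held. (i) applies (the space is let for business use), but is itself disapplied by (j): (j) operates — the coverage ratio is 73%, under the 81% limit. (k) does not operate here (the Provisional Clearance is not current), so (j) stands. Exception (b) does not apply.
Exception (c)'s conditions are all satisfied: assessed value is $66,000, under the $82,500 limit; the tenant is an immediate family member. However, paragraphs (l)–(m) must be considered: (l) operates against (c): the baseline figure is 177, less than the 195 limit. (m) does not operate here (the property is let privately without advertisement), so (l) stands. So (c) is unavailable.
Exception (d) fails — no Small Lessor Declaration is on file.
Exception (e) fails — the reportable unit count is 45, not less than 44.
Every exception is unavailable, so the rule governs.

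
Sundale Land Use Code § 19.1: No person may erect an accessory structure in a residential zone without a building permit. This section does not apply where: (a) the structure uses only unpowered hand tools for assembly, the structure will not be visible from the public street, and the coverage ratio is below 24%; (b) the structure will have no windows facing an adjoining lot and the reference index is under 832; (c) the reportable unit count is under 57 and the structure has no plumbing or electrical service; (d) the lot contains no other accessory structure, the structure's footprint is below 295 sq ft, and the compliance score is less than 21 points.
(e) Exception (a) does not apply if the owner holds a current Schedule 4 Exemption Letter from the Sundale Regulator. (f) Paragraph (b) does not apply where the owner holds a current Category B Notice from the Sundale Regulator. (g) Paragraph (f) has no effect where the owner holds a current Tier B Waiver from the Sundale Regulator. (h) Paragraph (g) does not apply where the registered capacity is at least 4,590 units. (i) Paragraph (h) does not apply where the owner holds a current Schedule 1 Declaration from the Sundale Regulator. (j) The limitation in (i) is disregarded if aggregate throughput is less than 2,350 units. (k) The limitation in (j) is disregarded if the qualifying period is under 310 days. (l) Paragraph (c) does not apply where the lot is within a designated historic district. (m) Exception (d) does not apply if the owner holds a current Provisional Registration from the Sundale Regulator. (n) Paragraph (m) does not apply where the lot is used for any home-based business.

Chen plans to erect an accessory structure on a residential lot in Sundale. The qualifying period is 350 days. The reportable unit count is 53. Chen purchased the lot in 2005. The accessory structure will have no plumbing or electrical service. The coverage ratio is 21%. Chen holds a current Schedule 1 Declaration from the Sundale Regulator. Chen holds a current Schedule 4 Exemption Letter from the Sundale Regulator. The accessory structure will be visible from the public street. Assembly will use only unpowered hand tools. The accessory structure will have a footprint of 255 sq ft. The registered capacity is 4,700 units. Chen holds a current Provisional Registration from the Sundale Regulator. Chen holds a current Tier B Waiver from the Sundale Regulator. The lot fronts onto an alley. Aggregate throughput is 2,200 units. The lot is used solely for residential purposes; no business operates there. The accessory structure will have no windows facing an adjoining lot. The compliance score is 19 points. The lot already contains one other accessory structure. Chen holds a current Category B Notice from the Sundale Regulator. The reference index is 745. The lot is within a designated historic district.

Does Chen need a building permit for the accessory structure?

Yes — Chen must obtain a building permit.

Exception (a) requires that the structure will not be visible from the public street; but the structure will be visible from the street, so (a) is unavailable.
Exception (b) is satisfied on its face — no windows face an adjoining lot; the reference index is 745, under the 832 limit. However, paragraphs (f)–(k) must be considered: (f) operates — a current Category B Notice is held. (g) is engaged (a current Tier B Waiver is held), but is itself disapplied by (h): (h) operates against (g): the registered capacity is 4,700 units, meeting the 4,590 units threshold. (i) would limit (h) — a current Schedule 1 Declaration is held — but (j) sets (i) aside: (j) applies — aggregate throughput is 2,200 units, less than the 2,350 units limit. (k), which would lift (j), is not triggered — the qualifying period is 350 days, not under 310 days. Exception (b) does not apply.
Exception (c)'s conditions are all satisfied: the reportable unit count is 53, under the 57 limit; there is no plumbing or electrical service. But: (l) operates against (c): the lot is in a historic district. Exception (c) does not apply.
Exception (d) requires that the lot contains no other accessory structure; but the lot already has another accessory structure, so (d) is unavailable.
No exception is made out. Chen falls within the general rule.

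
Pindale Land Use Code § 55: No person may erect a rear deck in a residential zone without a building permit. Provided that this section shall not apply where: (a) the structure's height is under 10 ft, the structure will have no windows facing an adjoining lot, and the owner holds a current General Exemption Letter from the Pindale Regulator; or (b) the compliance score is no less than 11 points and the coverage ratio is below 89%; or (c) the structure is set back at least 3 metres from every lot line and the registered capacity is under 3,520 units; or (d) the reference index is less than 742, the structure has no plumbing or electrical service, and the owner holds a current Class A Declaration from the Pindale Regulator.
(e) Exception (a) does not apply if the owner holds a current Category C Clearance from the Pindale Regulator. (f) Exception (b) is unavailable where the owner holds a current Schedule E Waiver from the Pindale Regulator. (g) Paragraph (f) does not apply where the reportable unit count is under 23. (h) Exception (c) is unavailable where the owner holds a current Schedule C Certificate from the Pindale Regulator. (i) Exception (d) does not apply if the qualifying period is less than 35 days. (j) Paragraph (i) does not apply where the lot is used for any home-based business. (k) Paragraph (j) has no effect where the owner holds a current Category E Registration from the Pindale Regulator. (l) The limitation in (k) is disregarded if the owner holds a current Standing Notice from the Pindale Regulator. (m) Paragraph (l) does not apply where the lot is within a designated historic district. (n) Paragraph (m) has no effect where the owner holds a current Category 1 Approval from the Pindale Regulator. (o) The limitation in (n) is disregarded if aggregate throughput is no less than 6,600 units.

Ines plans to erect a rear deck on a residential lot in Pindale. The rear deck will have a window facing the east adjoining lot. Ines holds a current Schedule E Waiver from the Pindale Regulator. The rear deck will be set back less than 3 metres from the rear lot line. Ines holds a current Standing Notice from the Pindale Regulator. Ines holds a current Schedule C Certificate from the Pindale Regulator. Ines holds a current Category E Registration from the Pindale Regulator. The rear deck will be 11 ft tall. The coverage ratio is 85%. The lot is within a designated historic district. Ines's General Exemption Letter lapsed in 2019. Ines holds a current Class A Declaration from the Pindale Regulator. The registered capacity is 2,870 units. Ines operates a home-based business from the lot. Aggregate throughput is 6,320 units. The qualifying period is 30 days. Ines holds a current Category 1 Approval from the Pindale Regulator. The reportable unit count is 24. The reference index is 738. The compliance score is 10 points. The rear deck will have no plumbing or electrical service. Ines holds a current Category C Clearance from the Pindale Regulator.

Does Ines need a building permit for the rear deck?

No — exception (d) applies; Ines does not need a building permit.

Exception (a) fails — the structure's height is 11 ft, not under 10 ft.
Exception (b) requires that the compliance score is no less than 11 points; but the compliance score is 10 points, short of 11 points, so (b) is unavailable.
Exception (c) does not apply: the rear setback is under 3 m.
All of (d)'s requirements are met (the reference index is 738, less than the 742 limit; there is no plumbing or electrical service; a current Class A Declaration is held). Under paragraphs (i)–(o): (i) would limit (d) — the qualifying period is 30 days, less than the 35 days limit — but (j) sets (i) aside: (j) operates against (i): a home-based business operates on the lot. (k) applies (a current Category E Registration is held), but is set aside by (l): (l) operates against (k): a current Standing Notice is held. (m) is engaged (the lot is in a historic district), but is set aside by (n): (n) applies — a current Category 1 Approval is held. (o) is not triggered (aggregate throughput is 6,320 units, short of 6,600 units), so (n) stands. So (d) applies.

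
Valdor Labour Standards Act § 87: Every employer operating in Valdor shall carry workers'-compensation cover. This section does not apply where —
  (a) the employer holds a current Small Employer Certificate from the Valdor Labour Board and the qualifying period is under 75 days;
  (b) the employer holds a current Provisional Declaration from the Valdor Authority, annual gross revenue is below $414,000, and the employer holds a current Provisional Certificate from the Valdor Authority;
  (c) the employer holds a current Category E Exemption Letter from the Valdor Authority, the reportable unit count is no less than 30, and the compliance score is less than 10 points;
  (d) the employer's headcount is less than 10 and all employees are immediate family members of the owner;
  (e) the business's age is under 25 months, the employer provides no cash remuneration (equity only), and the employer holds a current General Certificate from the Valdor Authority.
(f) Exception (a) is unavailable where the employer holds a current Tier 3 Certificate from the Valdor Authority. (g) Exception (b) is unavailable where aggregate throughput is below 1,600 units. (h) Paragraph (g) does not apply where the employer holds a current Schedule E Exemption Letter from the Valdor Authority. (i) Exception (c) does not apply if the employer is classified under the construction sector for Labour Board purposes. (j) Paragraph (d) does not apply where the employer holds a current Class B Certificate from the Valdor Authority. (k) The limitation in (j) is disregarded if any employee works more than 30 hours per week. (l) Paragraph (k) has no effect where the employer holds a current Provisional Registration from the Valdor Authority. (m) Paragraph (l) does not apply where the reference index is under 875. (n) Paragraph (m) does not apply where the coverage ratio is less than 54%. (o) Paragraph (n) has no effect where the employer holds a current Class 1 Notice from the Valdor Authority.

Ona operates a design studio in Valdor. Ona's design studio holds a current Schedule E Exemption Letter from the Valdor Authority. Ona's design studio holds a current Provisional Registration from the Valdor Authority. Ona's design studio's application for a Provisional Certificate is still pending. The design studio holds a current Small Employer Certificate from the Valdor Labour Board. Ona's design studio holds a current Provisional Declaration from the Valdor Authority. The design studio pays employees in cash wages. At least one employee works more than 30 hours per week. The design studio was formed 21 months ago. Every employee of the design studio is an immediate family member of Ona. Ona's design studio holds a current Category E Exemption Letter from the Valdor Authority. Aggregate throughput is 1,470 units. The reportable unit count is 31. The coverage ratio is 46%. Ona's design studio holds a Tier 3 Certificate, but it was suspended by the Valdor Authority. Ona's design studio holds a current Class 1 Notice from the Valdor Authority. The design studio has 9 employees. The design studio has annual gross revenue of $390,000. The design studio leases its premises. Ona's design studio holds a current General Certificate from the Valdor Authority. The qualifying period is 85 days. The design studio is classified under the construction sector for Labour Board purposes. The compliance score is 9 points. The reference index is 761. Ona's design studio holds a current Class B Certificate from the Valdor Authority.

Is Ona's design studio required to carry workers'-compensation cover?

Exception (a) requires that the qualifying period is under 75 days; but the qualifying period is 85 days, not under 75 days, so (a) is unavailable.
Exception (b) requires that the employer holds a current Provisional Certificate from the Valdor Authority; but the Provisional Certificate is not current, so (b) is unavailable.
Exception (c): a current Category E Exemption Letter is held; the reportable unit count is 31, meeting the 30 threshold; the compliance score is 9 points, less than the 10 points limit — every condition holds. But applying paragraph (i): (i) operates against (c): the design studio is classified under the construction sector. Exception (c) does not apply.
Exception (d) is satisfied on its face — the employer's headcount is 9, less than the 10 limit; every employee is an immediate family member. Applying paragraphs (j)–(o): (j) operates (a current Class B Certificate is held), but is itself disapplied by (k): (k) operates against (j): at least one employee exceeds 30 hours/week. (l) would limit (k) — a current Provisional Registration is held — but (m) sets (l) aside: (m) is engaged — the reference index is 761, under the 875 limit. (n) operates (the coverage ratio is 46%, less than the 54% limit), but is displaced by (o): (o) operates against (n): a current Class 1 Notice is held. (d) remains available.
Exception (e) fails — employees are paid cash wages.

No — exception (d) applies; Ona's design studio is not required to carry workers'-compensation cover.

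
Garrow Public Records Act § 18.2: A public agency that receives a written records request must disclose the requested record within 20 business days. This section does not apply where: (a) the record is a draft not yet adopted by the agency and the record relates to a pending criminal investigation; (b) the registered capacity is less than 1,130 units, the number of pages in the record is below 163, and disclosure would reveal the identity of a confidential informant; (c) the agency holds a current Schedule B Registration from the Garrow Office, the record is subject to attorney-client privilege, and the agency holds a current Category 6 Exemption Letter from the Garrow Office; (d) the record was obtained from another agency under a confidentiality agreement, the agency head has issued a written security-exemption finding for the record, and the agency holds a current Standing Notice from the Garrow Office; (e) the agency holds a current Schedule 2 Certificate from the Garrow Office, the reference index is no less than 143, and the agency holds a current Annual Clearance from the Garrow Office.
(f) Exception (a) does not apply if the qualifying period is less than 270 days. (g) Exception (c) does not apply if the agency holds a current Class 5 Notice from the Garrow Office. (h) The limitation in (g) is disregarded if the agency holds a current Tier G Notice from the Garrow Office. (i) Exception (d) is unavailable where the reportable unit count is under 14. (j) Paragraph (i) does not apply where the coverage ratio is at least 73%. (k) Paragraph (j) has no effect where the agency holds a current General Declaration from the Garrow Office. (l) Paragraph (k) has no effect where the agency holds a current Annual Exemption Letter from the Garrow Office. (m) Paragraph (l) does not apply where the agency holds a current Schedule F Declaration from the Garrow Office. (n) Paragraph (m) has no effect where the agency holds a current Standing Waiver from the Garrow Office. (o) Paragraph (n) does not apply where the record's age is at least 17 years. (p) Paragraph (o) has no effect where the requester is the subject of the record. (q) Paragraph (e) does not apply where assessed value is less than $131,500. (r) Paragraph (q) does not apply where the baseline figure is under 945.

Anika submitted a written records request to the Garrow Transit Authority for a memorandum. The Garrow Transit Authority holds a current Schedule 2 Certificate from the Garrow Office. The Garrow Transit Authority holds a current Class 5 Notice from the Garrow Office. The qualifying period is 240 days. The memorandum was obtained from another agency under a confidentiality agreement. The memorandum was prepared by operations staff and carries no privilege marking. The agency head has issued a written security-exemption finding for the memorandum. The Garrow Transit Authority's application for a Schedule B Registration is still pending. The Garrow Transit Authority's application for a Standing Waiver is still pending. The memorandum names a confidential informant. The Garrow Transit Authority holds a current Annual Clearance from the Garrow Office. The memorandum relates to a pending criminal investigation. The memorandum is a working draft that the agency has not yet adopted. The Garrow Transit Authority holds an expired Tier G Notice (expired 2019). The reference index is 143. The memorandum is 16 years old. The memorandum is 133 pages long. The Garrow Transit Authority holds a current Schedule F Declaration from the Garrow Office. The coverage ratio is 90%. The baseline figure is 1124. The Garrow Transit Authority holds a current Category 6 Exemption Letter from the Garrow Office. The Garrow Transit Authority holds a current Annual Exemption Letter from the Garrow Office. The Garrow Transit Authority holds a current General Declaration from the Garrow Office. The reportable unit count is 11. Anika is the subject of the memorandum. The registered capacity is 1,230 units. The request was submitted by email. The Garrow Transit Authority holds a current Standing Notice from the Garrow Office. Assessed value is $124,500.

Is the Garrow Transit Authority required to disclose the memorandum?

Exception (a)'s conditions are all satisfied: the memorandum is an unadopted draft; the memorandum relates to a pending investigation. However, paragraph (f) must be considered: (f) operates against (a): the qualifying period is 240 days, less than the 270 days limit. Exception (a) does not apply.
Exception (b) requires that the registered capacity is less than 1,130 units; but the registered capacity is 1,230 units, not less than 1,130 units, so (b) is unavailable.
Exception (c) requires that the agency holds a current Schedule B Registration from the Garrow Office; but there is no Schedule B Registration in force, so (c) is unavailable.
All of (d)'s requirements are met (the memorandum was obtained under a confidentiality agreement; a written security-exemption finding has been issued; a current Standing Notice is held). Turning to paragraphs (i)–(p): (i) operates — the reportable unit count is 11, under the 14 limit. (j) is engaged (the coverage ratio is 90%, meeting the 73% threshold), but is set aside by (k): (k) operates against (j): a current General Declaration is held. (l) applies (a current Annual Exemption Letter is held), but yields to (m): (m) is triggered — a current Schedule F Declaration is held. (n) is inapplicable (there is no Standing Waiver in force), so (m) stands. So (d) is unavailable.
Exception (e)'s conditions are all satisfied: a current Schedule 2 Certificate is held; the reference index is 143, meeting the 143 threshold; a current Annual Clearance is held. Turning to paragraphs (q)–(r): (q) operates — assessed value is $124,500, less than the $131,500 limit. (r) is not engaged (the baseline figure is 1,124, not under 945), so (q) stands. (e) is therefore removed.
No exception is made out. the Garrow Transit Authority falls within the general rule.

Yes — the Garrow Transit Authority must disclose the memorandum.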